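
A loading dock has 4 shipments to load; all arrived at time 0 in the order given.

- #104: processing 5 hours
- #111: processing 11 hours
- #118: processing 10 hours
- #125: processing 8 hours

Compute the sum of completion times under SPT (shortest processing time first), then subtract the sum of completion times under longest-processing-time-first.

-20

SPT (increasing processing time): #104 #125 #118 #111.
#104: 0→5
#125: 5→13
#118: 13→23
#111: 23→34
Sum = 5+13+23+34 = 75.
LPT (decreasing processing time): #111 #118 #125 #104.
#111: 0→11
#118: 11→21
#125: 21→29
#104: 29→34
Sum = 11+21+29+34 = 95.
Difference = 75 − 95 = -20.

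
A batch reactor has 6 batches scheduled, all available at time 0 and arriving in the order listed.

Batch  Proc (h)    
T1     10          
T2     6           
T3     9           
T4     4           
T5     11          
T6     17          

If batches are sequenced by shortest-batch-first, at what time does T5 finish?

SPT (increasing processing time): T4 T2 T3 T1 T5 T6.
T4: 0→4
T2: 4→10
T3: 10→19
T1: 19→29
T5: 29→40

40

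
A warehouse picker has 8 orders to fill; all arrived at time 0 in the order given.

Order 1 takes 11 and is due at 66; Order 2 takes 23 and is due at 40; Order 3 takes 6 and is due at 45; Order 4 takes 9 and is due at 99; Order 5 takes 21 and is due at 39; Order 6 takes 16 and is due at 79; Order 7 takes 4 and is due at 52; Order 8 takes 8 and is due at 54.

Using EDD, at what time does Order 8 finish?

EDD (increasing due date): Order 5 Order 2 Order 3 Order 7 Order 8 Order 1 Order 6 Order 4.
Order 5: 0→21
Order 2: 21→44
Order 3: 44→50
Order 7: 50→54
Order 8: 54→62

62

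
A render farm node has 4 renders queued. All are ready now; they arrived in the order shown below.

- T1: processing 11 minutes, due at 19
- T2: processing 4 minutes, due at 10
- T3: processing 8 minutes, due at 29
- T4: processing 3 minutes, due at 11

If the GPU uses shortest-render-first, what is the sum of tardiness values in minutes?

7

SPT (increasing processing time): T4 T2 T3 T1.
T4: 0→3, due 11, tardiness 0
T2: 3→7, due 10, tardiness 0
T3: 7→15, due 29, tardiness 0
T1: 15→26, due 19, tardiness 7
Sum = 0+0+0+7 = 7.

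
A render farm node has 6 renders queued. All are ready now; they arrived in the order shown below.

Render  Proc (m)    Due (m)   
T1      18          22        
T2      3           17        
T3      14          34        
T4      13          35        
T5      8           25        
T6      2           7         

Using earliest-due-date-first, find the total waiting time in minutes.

106

EDD (increasing due date): T6 T2 T1 T5 T3 T4.
T6: waits 0, runs 0→2
T2: waits 2, runs 2→5
T1: waits 5, runs 5→23
T5: waits 23, runs 23→31
T3: waits 31, runs 31→45
T4: waits 45, runs 45→58
Sum = 0+2+5+23+31+45 = 106.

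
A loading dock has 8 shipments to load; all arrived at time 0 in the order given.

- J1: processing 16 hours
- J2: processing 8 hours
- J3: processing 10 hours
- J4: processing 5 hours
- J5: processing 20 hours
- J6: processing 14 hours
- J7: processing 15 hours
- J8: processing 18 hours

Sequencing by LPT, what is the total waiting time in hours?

458

LPT (decreasing processing time): J5 J8 J1 J7 J6 J3 J2 J4.
J5: waits 0, runs 0→20
J8: waits 20, runs 20→38
J1: waits 38, runs 38→54
J7: waits 54, runs 54→69
J6: waits 69, runs 69→83
J3: waits 83, runs 83→93
J2: waits 93, runs 93→101
J4: waits 101, runs 101→106
Sum = 0+20+38+54+69+83+93+101 = 458.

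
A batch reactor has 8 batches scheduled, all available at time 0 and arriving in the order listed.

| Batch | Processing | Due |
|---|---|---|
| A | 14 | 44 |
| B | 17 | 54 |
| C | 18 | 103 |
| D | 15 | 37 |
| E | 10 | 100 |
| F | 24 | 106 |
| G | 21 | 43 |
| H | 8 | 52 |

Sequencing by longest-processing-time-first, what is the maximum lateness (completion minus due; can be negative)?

LPT (decreasing processing time): F G C B D A E H.
F: 0→24, due 106, lateness -82
G: 24→45, due 43, lateness 2
C: 45→63, due 103, lateness -40
B: 63→80, due 54, lateness 26
D: 80→95, due 37, lateness 58
A: 95→109, due 44, lateness 65
E: 109→119, due 100, lateness 19
H: 119→127, due 52, lateness 75
Maximum = 75.

75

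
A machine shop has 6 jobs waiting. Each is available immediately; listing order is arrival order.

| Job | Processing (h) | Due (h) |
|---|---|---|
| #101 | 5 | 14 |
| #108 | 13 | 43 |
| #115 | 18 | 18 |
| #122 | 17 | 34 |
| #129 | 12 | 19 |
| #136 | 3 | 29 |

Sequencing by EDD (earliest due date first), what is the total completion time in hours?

224

EDD (increasing due date): #101 #115 #129 #136 #122 #108.
#101: 0→5
#115: 5→23
#129: 23→35
#136: 35→38
#122: 38→55
#108: 55→68
Sum = 5+23+35+38+55+68 = 224.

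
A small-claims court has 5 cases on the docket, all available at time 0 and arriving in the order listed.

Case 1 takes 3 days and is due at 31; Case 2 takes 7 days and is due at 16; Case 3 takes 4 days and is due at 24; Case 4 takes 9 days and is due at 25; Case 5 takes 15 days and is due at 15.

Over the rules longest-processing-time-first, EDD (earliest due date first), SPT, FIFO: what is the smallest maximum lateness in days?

LPT (decreasing processing time): Case 5 Case 4 Case 2 Case 3 Case 1.
Case 5: 0→15, due 15, lateness 0
Case 4: 15→24, due 25, lateness -1
Case 2: 24→31, due 16, lateness 15
Case 3: 31→35, due 24, lateness 11
Case 1: 35→38, due 31, lateness 7
Maximum = 15.
EDD (increasing due date): Case 5 Case 2 Case 3 Case 4 Case 1.
Case 5: 0→15, due 15, lateness 0
Case 2: 15→22, due 16, lateness 6
Case 3: 22→26, due 24, lateness 2
Case 4: 26→35, due 25, lateness 10
Case 1: 35→38, due 31, lateness 7
Maximum = 10.
SPT (increasing processing time): Case 1 Case 3 Case 2 Case 4 Case 5.
Case 1: 0→3, due 31, lateness -28
Case 3: 3→7, due 24, lateness -17
Case 2: 7→14, due 16, lateness -2
Case 4: 14→23, due 25, lateness -2
Case 5: 23→38, due 15, lateness 23
Maximum = 23.
FIFO (arrival order): Case 1 Case 2 Case 3 Case 4 Case 5.
Case 1: 0→3, due 31, lateness -28
Case 2: 3→10, due 16, lateness -6
Case 3: 10→14, due 24, lateness -10
Case 4: 14→23, due 25, lateness -2
Case 5: 23→38, due 15, lateness 23
Maximum = 23.
LPT 15, EDD 10, SPT 23, FIFO 23 → minimum 10.

10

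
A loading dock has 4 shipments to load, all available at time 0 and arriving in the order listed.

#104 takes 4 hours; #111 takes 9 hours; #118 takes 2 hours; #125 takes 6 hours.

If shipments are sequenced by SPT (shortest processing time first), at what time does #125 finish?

12

SPT (increasing processing time): #118 #104 #125 #111.
#118: 0→2
#104: 2→6
#125: 6→12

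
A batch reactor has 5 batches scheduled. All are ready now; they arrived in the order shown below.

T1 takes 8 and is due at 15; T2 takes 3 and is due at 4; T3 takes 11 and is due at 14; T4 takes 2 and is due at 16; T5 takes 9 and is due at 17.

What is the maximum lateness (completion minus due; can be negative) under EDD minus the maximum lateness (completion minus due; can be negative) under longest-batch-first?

EDD (increasing due date): T2 T3 T1 T4 T5.
T2: 0→3, due 4, lateness -1
T3: 3→14, due 14, lateness 0
T1: 14→22, due 15, lateness 7
T4: 22→24, due 16, lateness 8
T5: 24→33, due 17, lateness 16
Maximum = 16.
LPT (decreasing processing time): T3 T5 T1 T2 T4.
T3: 0→11, due 14, lateness -3
T5: 11→20, due 17, lateness 3
T1: 20→28, due 15, lateness 13
T2: 28→31, due 4, lateness 27
T4: 31→33, due 16, lateness 17
Maximum = 27.
Difference = 16 − 27 = -11.

-11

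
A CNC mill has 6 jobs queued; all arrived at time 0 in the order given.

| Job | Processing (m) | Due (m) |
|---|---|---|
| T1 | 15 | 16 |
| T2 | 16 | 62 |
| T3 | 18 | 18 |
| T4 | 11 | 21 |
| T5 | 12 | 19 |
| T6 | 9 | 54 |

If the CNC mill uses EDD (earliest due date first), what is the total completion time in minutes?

EDD (increasing due date): T1 T3 T5 T4 T6 T2.
T1: 0→15
T3: 15→33
T5: 33→45
T4: 45→56
T6: 56→65
T2: 65→81
Sum = 15+33+45+56+65+81 = 295.

295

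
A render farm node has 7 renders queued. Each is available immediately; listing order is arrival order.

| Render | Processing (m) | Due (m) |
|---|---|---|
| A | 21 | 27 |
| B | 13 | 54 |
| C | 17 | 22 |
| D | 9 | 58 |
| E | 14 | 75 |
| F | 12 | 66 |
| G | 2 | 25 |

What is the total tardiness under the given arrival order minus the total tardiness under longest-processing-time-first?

-15

FIFO (arrival order): A B C D E F G.
A: 0→21, due 27, tardiness 0
B: 21→34, due 54, tardiness 0
C: 34→51, due 22, tardiness 29
D: 51→60, due 58, tardiness 2
E: 60→74, due 75, tardiness 0
F: 74→86, due 66, tardiness 20
G: 86→88, due 25, tardiness 63
Sum = 0+0+29+2+0+20+63 = 114.
LPT (decreasing processing time): A C E B F D G.
A: 0→21, due 27, tardiness 0
C: 21→38, due 22, tardiness 16
E: 38→52, due 75, tardiness 0
B: 52→65, due 54, tardiness 11
F: 65→77, due 66, tardiness 11
D: 77→86, due 58, tardiness 28
G: 86→88, due 25, tardiness 63
Sum = 0+16+0+11+11+28+63 = 129.
Difference = 114 − 129 = -15.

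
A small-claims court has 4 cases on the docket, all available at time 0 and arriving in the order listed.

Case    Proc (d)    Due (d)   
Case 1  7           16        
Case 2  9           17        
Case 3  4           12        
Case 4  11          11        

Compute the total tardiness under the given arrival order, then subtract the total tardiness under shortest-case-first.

5

FIFO (arrival order): Case 1 Case 2 Case 3 Case 4.
Case 1: 0→7, due 16, tardiness 0
Case 2: 7→16, due 17, tardiness 0
Case 3: 16→20, due 12, tardiness 8
Case 4: 20→31, due 11, tardiness 20
Sum = 0+0+8+20 = 28.
SPT (increasing processing time): Case 3 Case 1 Case 2 Case 4.
Case 3: 0→4, due 12, tardiness 0
Case 1: 4→11, due 16, tardiness 0
Case 2: 11→20, due 17, tardiness 3
Case 4: 20→31, due 11, tardiness 20
Sum = 0+0+3+20 = 23.
Difference = 28 − 23 = 5.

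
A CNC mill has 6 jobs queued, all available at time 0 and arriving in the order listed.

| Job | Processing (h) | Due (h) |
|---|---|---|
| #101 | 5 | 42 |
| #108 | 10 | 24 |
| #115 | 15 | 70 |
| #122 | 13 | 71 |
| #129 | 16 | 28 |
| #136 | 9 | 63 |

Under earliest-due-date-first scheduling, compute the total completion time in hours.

230

EDD (increasing due date): #108 #129 #101 #136 #115 #122.
#108: 0→10
#129: 10→26
#101: 26→31
#136: 31→40
#115: 40→55
#122: 55→68
Sum = 10+26+31+40+55+68 = 230.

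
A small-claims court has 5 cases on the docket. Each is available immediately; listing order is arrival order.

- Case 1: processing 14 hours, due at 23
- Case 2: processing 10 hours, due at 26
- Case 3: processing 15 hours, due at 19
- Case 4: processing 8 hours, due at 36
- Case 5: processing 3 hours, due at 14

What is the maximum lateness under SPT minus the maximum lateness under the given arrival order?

SPT (increasing processing time): Case 5 Case 4 Case 2 Case 1 Case 3.
Case 5: 0→3, due 14, lateness -11
Case 4: 3→11, due 36, lateness -25
Case 2: 11→21, due 26, lateness -5
Case 1: 21→35, due 23, lateness 12
Case 3: 35→50, due 19, lateness 31
Maximum = 31.
FIFO (arrival order): Case 1 Case 2 Case 3 Case 4 Case 5.
Case 1: 0→14, due 23, lateness -9
Case 2: 14→24, due 26, lateness -2
Case 3: 24→39, due 19, lateness 20
Case 4: 39→47, due 36, lateness 11
Case 5: 47→50, due 14, lateness 36
Maximum = 36.
Difference = 31 − 36 = -5.

-5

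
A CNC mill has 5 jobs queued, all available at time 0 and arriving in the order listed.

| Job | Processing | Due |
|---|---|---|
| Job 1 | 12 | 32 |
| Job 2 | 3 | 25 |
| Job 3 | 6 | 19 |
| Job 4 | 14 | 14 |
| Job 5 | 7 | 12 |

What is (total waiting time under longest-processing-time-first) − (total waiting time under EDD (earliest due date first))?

27

LPT (decreasing processing time): Job 4 Job 1 Job 5 Job 3 Job 2.
Job 4: waits 0, runs 0→14
Job 1: waits 14, runs 14→26
Job 5: waits 26, runs 26→33
Job 3: waits 33, runs 33→39
Job 2: waits 39, runs 39→42
Sum = 0+14+26+33+39 = 112.
EDD (increasing due date): Job 5 Job 4 Job 3 Job 2 Job 1.
Job 5: waits 0, runs 0→7
Job 4: waits 7, runs 7→21
Job 3: waits 21, runs 21→27
Job 2: waits 27, runs 27→30
Job 1: waits 30, runs 30→42
Sum = 0+7+21+27+30 = 85.
Difference = 112 − 85 = 27.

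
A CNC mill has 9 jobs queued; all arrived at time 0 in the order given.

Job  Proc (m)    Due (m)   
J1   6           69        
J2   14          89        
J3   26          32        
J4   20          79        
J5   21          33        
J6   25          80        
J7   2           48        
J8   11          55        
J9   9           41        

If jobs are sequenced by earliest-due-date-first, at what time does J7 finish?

EDD (increasing due date): J3 J5 J9 J7 J8 J1 J4 J6 J2.
J3: 0→26
J5: 26→47
J9: 47→56
J7: 56→58

58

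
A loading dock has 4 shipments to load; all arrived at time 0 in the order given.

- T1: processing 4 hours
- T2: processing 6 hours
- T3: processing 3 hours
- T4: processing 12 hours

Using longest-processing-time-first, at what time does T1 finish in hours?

LPT (decreasing processing time): T4 T2 T1 T3.
T4: 0→12
T2: 12→18
T1: 18→22

22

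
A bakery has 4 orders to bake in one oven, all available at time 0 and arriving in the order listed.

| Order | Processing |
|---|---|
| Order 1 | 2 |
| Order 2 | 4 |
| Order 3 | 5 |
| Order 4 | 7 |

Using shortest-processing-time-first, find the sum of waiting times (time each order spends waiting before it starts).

SPT (increasing processing time): Order 1 Order 2 Order 3 Order 4.
Order 1: waits 0, runs 0→2
Order 2: waits 2, runs 2→6
Order 3: waits 6, runs 6→11
Order 4: waits 11, runs 11→18
Sum = 0+2+6+11 = 19.

19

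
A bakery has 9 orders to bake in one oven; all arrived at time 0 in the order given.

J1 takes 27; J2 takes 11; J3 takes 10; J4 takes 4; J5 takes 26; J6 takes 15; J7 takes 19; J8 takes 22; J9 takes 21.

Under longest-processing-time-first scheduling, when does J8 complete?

LPT (decreasing processing time): J1 J5 J8 J9 J7 J6 J2 J3 J4.
J1: 0→27
J5: 27→53
J8: 53→75

75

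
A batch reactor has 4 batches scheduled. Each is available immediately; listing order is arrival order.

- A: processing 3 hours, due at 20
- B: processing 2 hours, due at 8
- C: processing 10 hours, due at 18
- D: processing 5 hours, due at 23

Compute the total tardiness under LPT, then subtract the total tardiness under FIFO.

12

LPT (decreasing processing time): C D A B.
C: 0→10, due 18, tardiness 0
D: 10→15, due 23, tardiness 0
A: 15→18, due 20, tardiness 0
B: 18→20, due 8, tardiness 12
Sum = 0+0+0+12 = 12.
FIFO (arrival order): A B C D.
A: 0→3, due 20, tardiness 0
B: 3→5, due 8, tardiness 0
C: 5→15, due 18, tardiness 0
D: 15→20, due 23, tardiness 0
Sum = 0+0+0+0 = 0.
Difference = 12 − 0 = 12.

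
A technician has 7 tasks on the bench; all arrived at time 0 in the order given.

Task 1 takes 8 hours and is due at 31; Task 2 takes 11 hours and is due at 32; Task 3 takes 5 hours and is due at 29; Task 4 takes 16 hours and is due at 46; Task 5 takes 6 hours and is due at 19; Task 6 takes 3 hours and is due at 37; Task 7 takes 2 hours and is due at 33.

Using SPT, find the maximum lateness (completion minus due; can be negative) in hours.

SPT (increasing processing time): Task 7 Task 6 Task 3 Task 5 Task 1 Task 2 Task 4.
Task 7: 0→2, due 33, lateness -31
Task 6: 2→5, due 37, lateness -32
Task 3: 5→10, due 29, lateness -19
Task 5: 10→16, due 19, lateness -3
Task 1: 16→24, due 31, lateness -7
Task 2: 24→35, due 32, lateness 3
Task 4: 35→51, due 46, lateness 5
Maximum = 5.

5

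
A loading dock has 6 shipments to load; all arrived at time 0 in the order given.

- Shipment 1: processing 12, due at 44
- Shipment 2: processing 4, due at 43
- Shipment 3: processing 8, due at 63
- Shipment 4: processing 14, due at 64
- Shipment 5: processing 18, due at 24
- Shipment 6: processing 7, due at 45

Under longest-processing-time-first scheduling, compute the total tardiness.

34

LPT (decreasing processing time): Shipment 5 Shipment 4 Shipment 1 Shipment 3 Shipment 6 Shipment 2.
Shipment 5: 0→18, due 24, tardiness 0
Shipment 4: 18→32, due 64, tardiness 0
Shipment 1: 32→44, due 44, tardiness 0
Shipment 3: 44→52, due 63, tardiness 0
Shipment 6: 52→59, due 45, tardiness 14
Shipment 2: 59→63, due 43, tardiness 20
Sum = 0+0+0+0+14+20 = 34.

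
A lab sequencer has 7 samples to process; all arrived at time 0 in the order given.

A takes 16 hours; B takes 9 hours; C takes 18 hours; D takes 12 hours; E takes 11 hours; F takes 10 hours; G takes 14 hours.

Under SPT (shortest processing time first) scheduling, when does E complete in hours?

SPT (increasing processing time): B F E D G A C.
B: 0→9
F: 9→19
E: 19→30

30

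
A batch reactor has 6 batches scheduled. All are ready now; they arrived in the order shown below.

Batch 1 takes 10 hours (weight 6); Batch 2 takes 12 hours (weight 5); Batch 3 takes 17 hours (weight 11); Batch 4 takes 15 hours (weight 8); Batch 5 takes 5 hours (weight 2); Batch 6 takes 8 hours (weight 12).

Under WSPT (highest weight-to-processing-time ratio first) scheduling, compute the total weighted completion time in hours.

WSPT (decreasing weight/processing-time ratio): Batch 6 Batch 3 Batch 1 Batch 4 Batch 2 Batch 5.
Batch 6: finishes 8, weight 12, w·C = 96
Batch 3: finishes 25, weight 11, w·C = 275
Batch 1: finishes 35, weight 6, w·C = 210
Batch 4: finishes 50, weight 8, w·C = 400
Batch 2: finishes 62, weight 5, w·C = 310
Batch 5: finishes 67, weight 2, w·C = 134
Sum = 96+275+210+400+310+134 = 1425.

1425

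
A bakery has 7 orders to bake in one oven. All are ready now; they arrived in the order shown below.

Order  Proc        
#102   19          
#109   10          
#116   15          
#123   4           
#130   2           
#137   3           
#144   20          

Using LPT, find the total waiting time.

316

LPT (decreasing processing time): #144 #102 #116 #109 #123 #137 #130.
#144: waits 0, runs 0→20
#102: waits 20, runs 20→39
#116: waits 39, runs 39→54
#109: waits 54, runs 54→64
#123: waits 64, runs 64→68
#137: waits 68, runs 68→71
#130: waits 71, runs 71→73
Sum = 0+20+39+54+64+68+71 = 316.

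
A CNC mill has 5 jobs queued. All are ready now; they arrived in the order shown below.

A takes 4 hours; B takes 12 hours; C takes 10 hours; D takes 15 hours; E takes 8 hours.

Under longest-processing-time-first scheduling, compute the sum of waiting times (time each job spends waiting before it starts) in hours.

LPT (decreasing processing time): D B C E A.
D: waits 0, runs 0→15
B: waits 15, runs 15→27
C: waits 27, runs 27→37
E: waits 37, runs 37→45
A: waits 45, runs 45→49
Sum = 0+15+27+37+45 = 124.

124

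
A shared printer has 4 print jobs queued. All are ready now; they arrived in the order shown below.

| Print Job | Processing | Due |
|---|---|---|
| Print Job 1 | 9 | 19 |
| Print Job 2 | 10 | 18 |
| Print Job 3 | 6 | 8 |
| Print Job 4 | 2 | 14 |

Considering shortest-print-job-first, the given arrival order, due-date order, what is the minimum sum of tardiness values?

SPT (increasing processing time): Print Job 4 Print Job 3 Print Job 1 Print Job 2.
Print Job 4: 0→2, due 14, tardiness 0
Print Job 3: 2→8, due 8, tardiness 0
Print Job 1: 8→17, due 19, tardiness 0
Print Job 2: 17→27, due 18, tardiness 9
Sum = 0+0+0+9 = 9.
FIFO (arrival order): Print Job 1 Print Job 2 Print Job 3 Print Job 4.
Print Job 1: 0→9, due 19, tardiness 0
Print Job 2: 9→19, due 18, tardiness 1
Print Job 3: 19→25, due 8, tardiness 17
Print Job 4: 25→27, due 14, tardiness 13
Sum = 0+1+17+13 = 31.
EDD (increasing due date): Print Job 3 Print Job 4 Print Job 2 Print Job 1.
Print Job 3: 0→6, due 8, tardiness 0
Print Job 4: 6→8, due 14, tardiness 0
Print Job 2: 8→18, due 18, tardiness 0
Print Job 1: 18→27, due 19, tardiness 8
Sum = 0+0+0+8 = 8.
SPT 9, FIFO 31, EDD 8 → minimum 8.

8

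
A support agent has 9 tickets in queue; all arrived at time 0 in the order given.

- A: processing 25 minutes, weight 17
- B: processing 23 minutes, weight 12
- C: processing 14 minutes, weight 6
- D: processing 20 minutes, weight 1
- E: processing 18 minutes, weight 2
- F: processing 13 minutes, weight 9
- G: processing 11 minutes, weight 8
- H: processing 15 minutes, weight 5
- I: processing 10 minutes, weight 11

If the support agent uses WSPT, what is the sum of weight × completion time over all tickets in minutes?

4109

WSPT (decreasing weight/processing-time ratio): I G F A B C H E D.
I: finishes 10, weight 11, w·C = 110
G: finishes 21, weight 8, w·C = 168
F: finishes 34, weight 9, w·C = 306
A: finishes 59, weight 17, w·C = 1003
B: finishes 82, weight 12, w·C = 984
C: finishes 96, weight 6, w·C = 576
H: finishes 111, weight 5, w·C = 555
E: finishes 129, weight 2, w·C = 258
D: finishes 149, weight 1, w·C = 149
Sum = 110+168+306+1003+984+576+555+258+149 = 4109.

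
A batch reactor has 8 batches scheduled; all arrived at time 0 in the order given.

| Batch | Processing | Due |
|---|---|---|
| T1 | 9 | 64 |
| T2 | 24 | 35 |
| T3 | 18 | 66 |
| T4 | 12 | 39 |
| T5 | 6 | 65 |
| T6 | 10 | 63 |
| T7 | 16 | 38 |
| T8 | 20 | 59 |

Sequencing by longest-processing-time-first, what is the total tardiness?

223

LPT (decreasing processing time): T2 T8 T3 T7 T4 T6 T1 T5.
T2: 0→24, due 35, tardiness 0
T8: 24→44, due 59, tardiness 0
T3: 44→62, due 66, tardiness 0
T7: 62→78, due 38, tardiness 40
T4: 78→90, due 39, tardiness 51
T6: 90→100, due 63, tardiness 37
T1: 100→109, due 64, tardiness 45
T5: 109→115, due 65, tardiness 50
Sum = 0+0+0+40+51+37+45+50 = 223.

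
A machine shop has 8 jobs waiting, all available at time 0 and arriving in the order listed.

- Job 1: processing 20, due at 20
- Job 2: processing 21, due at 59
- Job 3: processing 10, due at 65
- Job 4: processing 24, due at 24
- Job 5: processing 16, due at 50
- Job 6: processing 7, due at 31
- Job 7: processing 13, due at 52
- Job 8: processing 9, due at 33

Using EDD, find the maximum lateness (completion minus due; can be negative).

55

EDD (increasing due date): Job 1 Job 4 Job 6 Job 8 Job 5 Job 7 Job 2 Job 3.
Job 1: 0→20, due 20, lateness 0
Job 4: 20→44, due 24, lateness 20
Job 6: 44→51, due 31, lateness 20
Job 8: 51→60, due 33, lateness 27
Job 5: 60→76, due 50, lateness 26
Job 7: 76→89, due 52, lateness 37
Job 2: 89→110, due 59, lateness 51
Job 3: 110→120, due 65, lateness 55
Maximum = 55.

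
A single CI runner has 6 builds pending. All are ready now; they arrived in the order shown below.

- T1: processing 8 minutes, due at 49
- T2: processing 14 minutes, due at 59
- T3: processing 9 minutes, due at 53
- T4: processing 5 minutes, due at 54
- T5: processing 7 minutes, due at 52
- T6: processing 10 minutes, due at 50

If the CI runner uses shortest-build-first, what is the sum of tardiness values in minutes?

SPT (increasing processing time): T4 T5 T1 T3 T6 T2.
T4: 0→5, due 54, tardiness 0
T5: 5→12, due 52, tardiness 0
T1: 12→20, due 49, tardiness 0
T3: 20→29, due 53, tardiness 0
T6: 29→39, due 50, tardiness 0
T2: 39→53, due 59, tardiness 0
Sum = 0+0+0+0+0+0 = 0.

0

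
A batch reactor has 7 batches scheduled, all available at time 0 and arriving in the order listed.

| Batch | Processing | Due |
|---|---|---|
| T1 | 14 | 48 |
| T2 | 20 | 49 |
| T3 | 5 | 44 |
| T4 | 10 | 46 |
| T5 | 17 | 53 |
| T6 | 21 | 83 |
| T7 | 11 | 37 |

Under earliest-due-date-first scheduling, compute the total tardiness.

EDD (increasing due date): T7 T3 T4 T1 T2 T5 T6.
T7: 0→11, due 37, tardiness 0
T3: 11→16, due 44, tardiness 0
T4: 16→26, due 46, tardiness 0
T1: 26→40, due 48, tardiness 0
T2: 40→60, due 49, tardiness 11
T5: 60→77, due 53, tardiness 24
T6: 77→98, due 83, tardiness 15
Sum = 0+0+0+0+11+24+15 = 50.

50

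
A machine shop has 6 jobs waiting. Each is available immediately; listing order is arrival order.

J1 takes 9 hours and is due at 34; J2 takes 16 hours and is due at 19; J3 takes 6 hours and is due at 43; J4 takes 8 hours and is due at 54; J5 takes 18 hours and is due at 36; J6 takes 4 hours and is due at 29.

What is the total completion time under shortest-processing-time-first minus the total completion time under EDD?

-63

SPT (increasing processing time): J6 J3 J4 J1 J2 J5.
J6: 0→4
J3: 4→10
J4: 10→18
J1: 18→27
J2: 27→43
J5: 43→61
Sum = 4+10+18+27+43+61 = 163.
EDD (increasing due date): J2 J6 J1 J5 J3 J4.
J2: 0→16
J6: 16→20
J1: 20→29
J5: 29→47
J3: 47→53
J4: 53→61
Sum = 16+20+29+47+53+61 = 226.
Difference = 163 − 226 = -63.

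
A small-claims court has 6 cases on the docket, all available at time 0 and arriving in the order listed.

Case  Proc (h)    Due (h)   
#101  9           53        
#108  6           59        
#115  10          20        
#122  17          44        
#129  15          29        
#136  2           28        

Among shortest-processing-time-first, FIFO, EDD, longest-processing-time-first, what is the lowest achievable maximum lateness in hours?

0

SPT (increasing processing time): #136 #108 #101 #115 #129 #122.
#136: 0→2, due 28, lateness -26
#108: 2→8, due 59, lateness -51
#101: 8→17, due 53, lateness -36
#115: 17→27, due 20, lateness 7
#129: 27→42, due 29, lateness 13
#122: 42→59, due 44, lateness 15
Maximum = 15.
FIFO (arrival order): #101 #108 #115 #122 #129 #136.
#101: 0→9, due 53, lateness -44
#108: 9→15, due 59, lateness -44
#115: 15→25, due 20, lateness 5
#122: 25→42, due 44, lateness -2
#129: 42→57, due 29, lateness 28
#136: 57→59, due 28, lateness 31
Maximum = 31.
EDD (increasing due date): #115 #136 #129 #122 #101 #108.
#115: 0→10, due 20, lateness -10
#136: 10→12, due 28, lateness -16
#129: 12→27, due 29, lateness -2
#122: 27→44, due 44, lateness 0
#101: 44→53, due 53, lateness 0
#108: 53→59, due 59, lateness 0
Maximum = 0.
LPT (decreasing processing time): #122 #129 #115 #101 #108 #136.
#122: 0→17, due 44, lateness -27
#129: 17→32, due 29, lateness 3
#115: 32→42, due 20, lateness 22
#101: 42→51, due 53, lateness -2
#108: 51→57, due 59, lateness -2
#136: 57→59, due 28, lateness 31
Maximum = 31.
SPT 15, FIFO 31, EDD 0, LPT 31 → minimum 0.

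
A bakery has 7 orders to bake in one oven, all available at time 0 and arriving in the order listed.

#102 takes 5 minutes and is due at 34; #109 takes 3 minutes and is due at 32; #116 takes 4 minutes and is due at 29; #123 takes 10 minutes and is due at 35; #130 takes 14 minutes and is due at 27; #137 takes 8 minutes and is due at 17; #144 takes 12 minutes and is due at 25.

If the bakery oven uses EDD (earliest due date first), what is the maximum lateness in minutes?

21

EDD (increasing due date): #137 #144 #130 #116 #109 #102 #123.
#137: 0→8, due 17, lateness -9
#144: 8→20, due 25, lateness -5
#130: 20→34, due 27, lateness 7
#116: 34→38, due 29, lateness 9
#109: 38→41, due 32, lateness 9
#102: 41→46, due 34, lateness 12
#123: 46→56, due 35, lateness 21
Maximum = 21.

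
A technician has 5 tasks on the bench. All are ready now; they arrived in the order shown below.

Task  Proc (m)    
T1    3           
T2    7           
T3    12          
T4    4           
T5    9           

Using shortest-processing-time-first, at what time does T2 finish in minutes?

SPT (increasing processing time): T1 T4 T2 T5 T3.
T1: 0→3
T4: 3→7
T2: 7→14

14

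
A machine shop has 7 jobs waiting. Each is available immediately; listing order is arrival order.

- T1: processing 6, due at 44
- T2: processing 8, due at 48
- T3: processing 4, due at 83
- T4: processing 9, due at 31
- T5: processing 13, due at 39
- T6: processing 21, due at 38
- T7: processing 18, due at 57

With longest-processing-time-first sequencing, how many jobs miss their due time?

LPT (decreasing processing time): T6 T7 T5 T4 T2 T1 T3.
T6: 0→21, due 38, tardiness 0
T7: 21→39, due 57, tardiness 0
T5: 39→52, due 39, tardiness 13
T4: 52→61, due 31, tardiness 30
T2: 61→69, due 48, tardiness 21
T1: 69→75, due 44, tardiness 31
T3: 75→79, due 83, tardiness 0
Late jobs: 4.

4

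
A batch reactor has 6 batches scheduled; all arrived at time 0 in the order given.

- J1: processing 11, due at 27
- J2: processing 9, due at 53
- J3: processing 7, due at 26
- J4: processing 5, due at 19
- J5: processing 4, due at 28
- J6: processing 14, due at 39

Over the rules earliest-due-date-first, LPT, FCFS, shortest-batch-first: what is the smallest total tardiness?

2

EDD (increasing due date): J4 J3 J1 J5 J6 J2.
J4: 0→5, due 19, tardiness 0
J3: 5→12, due 26, tardiness 0
J1: 12→23, due 27, tardiness 0
J5: 23→27, due 28, tardiness 0
J6: 27→41, due 39, tardiness 2
J2: 41→50, due 53, tardiness 0
Sum = 0+0+0+0+2+0 = 2.
LPT (decreasing processing time): J6 J1 J2 J3 J4 J5.
J6: 0→14, due 39, tardiness 0
J1: 14→25, due 27, tardiness 0
J2: 25→34, due 53, tardiness 0
J3: 34→41, due 26, tardiness 15
J4: 41→46, due 19, tardiness 27
J5: 46→50, due 28, tardiness 22
Sum = 0+0+0+15+27+22 = 64.
FIFO (arrival order): J1 J2 J3 J4 J5 J6.
J1: 0→11, due 27, tardiness 0
J2: 11→20, due 53, tardiness 0
J3: 20→27, due 26, tardiness 1
J4: 27→32, due 19, tardiness 13
J5: 32→36, due 28, tardiness 8
J6: 36→50, due 39, tardiness 11
Sum = 0+0+1+13+8+11 = 33.
SPT (increasing processing time): J5 J4 J3 J2 J1 J6.
J5: 0→4, due 28, tardiness 0
J4: 4→9, due 19, tardiness 0
J3: 9→16, due 26, tardiness 0
J2: 16→25, due 53, tardiness 0
J1: 25→36, due 27, tardiness 9
J6: 36→50, due 39, tardiness 11
Sum = 0+0+0+0+9+11 = 20.
EDD 2, LPT 64, FIFO 33, SPT 20 → minimum 2.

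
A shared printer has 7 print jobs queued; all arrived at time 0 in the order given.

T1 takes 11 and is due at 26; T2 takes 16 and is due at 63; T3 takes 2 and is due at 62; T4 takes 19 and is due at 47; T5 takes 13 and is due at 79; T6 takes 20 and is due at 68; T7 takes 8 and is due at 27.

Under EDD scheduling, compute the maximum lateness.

10

EDD (increasing due date): T1 T7 T4 T3 T2 T6 T5.
T1: 0→11, due 26, lateness -15
T7: 11→19, due 27, lateness -8
T4: 19→38, due 47, lateness -9
T3: 38→40, due 62, lateness -22
T2: 40→56, due 63, lateness -7
T6: 56→76, due 68, lateness 8
T5: 76→89, due 79, lateness 10
Maximum = 10.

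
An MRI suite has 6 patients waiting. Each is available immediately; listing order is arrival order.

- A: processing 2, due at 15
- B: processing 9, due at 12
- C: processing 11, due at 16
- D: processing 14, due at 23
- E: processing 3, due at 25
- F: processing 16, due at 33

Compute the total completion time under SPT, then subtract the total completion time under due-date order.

SPT (increasing processing time): A E B C D F.
A: 0→2
E: 2→5
B: 5→14
C: 14→25
D: 25→39
F: 39→55
Sum = 2+5+14+25+39+55 = 140.
EDD (increasing due date): B A C D E F.
B: 0→9
A: 9→11
C: 11→22
D: 22→36
E: 36→39
F: 39→55
Sum = 9+11+22+36+39+55 = 172.
Difference = 140 − 172 = -32.

-32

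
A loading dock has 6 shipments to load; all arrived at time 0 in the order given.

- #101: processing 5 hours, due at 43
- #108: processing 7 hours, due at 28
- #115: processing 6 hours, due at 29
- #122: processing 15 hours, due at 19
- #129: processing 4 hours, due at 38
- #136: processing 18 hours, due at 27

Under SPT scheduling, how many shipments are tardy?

SPT (increasing processing time): #129 #101 #115 #108 #122 #136.
#129: 0→4, due 38, tardiness 0
#101: 4→9, due 43, tardiness 0
#115: 9→15, due 29, tardiness 0
#108: 15→22, due 28, tardiness 0
#122: 22→37, due 19, tardiness 18
#136: 37→55, due 27, tardiness 28
Late shipments: 2.

2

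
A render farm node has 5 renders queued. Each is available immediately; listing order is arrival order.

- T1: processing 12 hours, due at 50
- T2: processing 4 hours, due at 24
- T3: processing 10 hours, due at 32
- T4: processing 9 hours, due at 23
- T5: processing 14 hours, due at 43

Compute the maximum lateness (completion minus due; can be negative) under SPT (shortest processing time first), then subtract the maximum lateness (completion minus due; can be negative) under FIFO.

SPT (increasing processing time): T2 T4 T3 T1 T5.
T2: 0→4, due 24, lateness -20
T4: 4→13, due 23, lateness -10
T3: 13→23, due 32, lateness -9
T1: 23→35, due 50, lateness -15
T5: 35→49, due 43, lateness 6
Maximum = 6.
FIFO (arrival order): T1 T2 T3 T4 T5.
T1: 0→12, due 50, lateness -38
T2: 12→16, due 24, lateness -8
T3: 16→26, due 32, lateness -6
T4: 26→35, due 23, lateness 12
T5: 35→49, due 43, lateness 6
Maximum = 12.
Difference = 6 − 12 = -6.

-6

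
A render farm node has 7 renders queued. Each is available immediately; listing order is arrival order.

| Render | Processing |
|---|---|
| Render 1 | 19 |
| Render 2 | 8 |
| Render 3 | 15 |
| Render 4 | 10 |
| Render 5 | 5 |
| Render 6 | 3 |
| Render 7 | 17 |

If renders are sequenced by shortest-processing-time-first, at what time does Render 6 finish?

SPT (increasing processing time): Render 6 Render 5 Render 2 Render 4 Render 3 Render 7 Render 1.
Render 6: 0→3

3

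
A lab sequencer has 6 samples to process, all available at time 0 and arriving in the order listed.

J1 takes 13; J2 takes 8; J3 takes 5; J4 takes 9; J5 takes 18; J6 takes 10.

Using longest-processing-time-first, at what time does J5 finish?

LPT (decreasing processing time): J5 J1 J6 J4 J2 J3.
J5: 0→18

18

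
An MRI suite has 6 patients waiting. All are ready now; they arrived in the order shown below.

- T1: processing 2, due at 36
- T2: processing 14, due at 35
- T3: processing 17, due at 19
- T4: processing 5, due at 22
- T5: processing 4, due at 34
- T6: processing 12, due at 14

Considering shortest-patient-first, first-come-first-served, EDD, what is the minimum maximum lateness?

SPT (increasing processing time): T1 T5 T4 T6 T2 T3.
T1: 0→2, due 36, lateness -34
T5: 2→6, due 34, lateness -28
T4: 6→11, due 22, lateness -11
T6: 11→23, due 14, lateness 9
T2: 23→37, due 35, lateness 2
T3: 37→54, due 19, lateness 35
Maximum = 35.
FIFO (arrival order): T1 T2 T3 T4 T5 T6.
T1: 0→2, due 36, lateness -34
T2: 2→16, due 35, lateness -19
T3: 16→33, due 19, lateness 14
T4: 33→38, due 22, lateness 16
T5: 38→42, due 34, lateness 8
T6: 42→54, due 14, lateness 40
Maximum = 40.
EDD (increasing due date): T6 T3 T4 T5 T2 T1.
T6: 0→12, due 14, lateness -2
T3: 12→29, due 19, lateness 10
T4: 29→34, due 22, lateness 12
T5: 34→38, due 34, lateness 4
T2: 38→52, due 35, lateness 17
T1: 52→54, due 36, lateness 18
Maximum = 18.
SPT 35, FIFO 40, EDD 18 → minimum 18.

18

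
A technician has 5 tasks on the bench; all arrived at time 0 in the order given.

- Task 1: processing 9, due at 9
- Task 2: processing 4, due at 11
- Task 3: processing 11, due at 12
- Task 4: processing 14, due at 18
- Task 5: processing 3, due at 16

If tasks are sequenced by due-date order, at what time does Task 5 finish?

EDD (increasing due date): Task 1 Task 2 Task 3 Task 5 Task 4.
Task 1: 0→9
Task 2: 9→13
Task 3: 13→24
Task 5: 24→27

27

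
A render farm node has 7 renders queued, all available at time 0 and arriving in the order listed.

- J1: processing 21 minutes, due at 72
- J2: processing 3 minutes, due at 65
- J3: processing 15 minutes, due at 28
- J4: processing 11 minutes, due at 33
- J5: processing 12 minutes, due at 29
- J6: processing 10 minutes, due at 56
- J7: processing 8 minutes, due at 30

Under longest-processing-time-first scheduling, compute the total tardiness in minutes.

128

LPT (decreasing processing time): J1 J3 J5 J4 J6 J7 J2.
J1: 0→21, due 72, tardiness 0
J3: 21→36, due 28, tardiness 8
J5: 36→48, due 29, tardiness 19
J4: 48→59, due 33, tardiness 26
J6: 59→69, due 56, tardiness 13
J7: 69→77, due 30, tardiness 47
J2: 77→80, due 65, tardiness 15
Sum = 0+8+19+26+13+47+15 = 128.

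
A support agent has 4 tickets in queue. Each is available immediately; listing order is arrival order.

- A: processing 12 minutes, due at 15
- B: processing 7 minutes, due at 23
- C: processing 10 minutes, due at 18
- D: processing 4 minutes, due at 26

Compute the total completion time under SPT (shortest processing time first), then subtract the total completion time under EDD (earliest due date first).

-27

SPT (increasing processing time): D B C A.
D: 0→4
B: 4→11
C: 11→21
A: 21→33
Sum = 4+11+21+33 = 69.
EDD (increasing due date): A C B D.
A: 0→12
C: 12→22
B: 22→29
D: 29→33
Sum = 12+22+29+33 = 96.
Difference = 69 − 96 = -27.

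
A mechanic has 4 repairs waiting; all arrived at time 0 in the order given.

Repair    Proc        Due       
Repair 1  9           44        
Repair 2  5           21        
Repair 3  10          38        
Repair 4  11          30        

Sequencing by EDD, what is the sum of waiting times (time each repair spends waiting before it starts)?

EDD (increasing due date): Repair 2 Repair 4 Repair 3 Repair 1.
Repair 2: waits 0, runs 0→5
Repair 4: waits 5, runs 5→16
Repair 3: waits 16, runs 16→26
Repair 1: waits 26, runs 26→35
Sum = 0+5+16+26 = 47.

47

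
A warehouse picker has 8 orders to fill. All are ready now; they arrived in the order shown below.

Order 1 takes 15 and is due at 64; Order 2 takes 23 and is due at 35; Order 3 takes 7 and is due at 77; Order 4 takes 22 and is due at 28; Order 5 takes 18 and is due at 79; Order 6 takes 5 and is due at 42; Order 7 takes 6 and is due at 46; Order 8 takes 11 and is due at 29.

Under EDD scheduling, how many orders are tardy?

7

EDD (increasing due date): Order 4 Order 8 Order 2 Order 6 Order 7 Order 1 Order 3 Order 5.
Order 4: 0→22, due 28, tardiness 0
Order 8: 22→33, due 29, tardiness 4
Order 2: 33→56, due 35, tardiness 21
Order 6: 56→61, due 42, tardiness 19
Order 7: 61→67, due 46, tardiness 21
Order 1: 67→82, due 64, tardiness 18
Order 3: 82→89, due 77, tardiness 12
Order 5: 89→107, due 79, tardiness 28
Late orders: 7.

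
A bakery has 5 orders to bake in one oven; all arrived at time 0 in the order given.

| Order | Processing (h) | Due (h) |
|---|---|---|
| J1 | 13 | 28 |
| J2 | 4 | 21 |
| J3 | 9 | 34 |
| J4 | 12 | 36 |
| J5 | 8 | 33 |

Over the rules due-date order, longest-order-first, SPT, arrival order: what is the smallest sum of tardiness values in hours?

EDD (increasing due date): J2 J1 J5 J3 J4.
J2: 0→4, due 21, tardiness 0
J1: 4→17, due 28, tardiness 0
J5: 17→25, due 33, tardiness 0
J3: 25→34, due 34, tardiness 0
J4: 34→46, due 36, tardiness 10
Sum = 0+0+0+0+10 = 10.
LPT (decreasing processing time): J1 J4 J3 J5 J2.
J1: 0→13, due 28, tardiness 0
J4: 13→25, due 36, tardiness 0
J3: 25→34, due 34, tardiness 0
J5: 34→42, due 33, tardiness 9
J2: 42→46, due 21, tardiness 25
Sum = 0+0+0+9+25 = 34.
SPT (increasing processing time): J2 J5 J3 J4 J1.
J2: 0→4, due 21, tardiness 0
J5: 4→12, due 33, tardiness 0
J3: 12→21, due 34, tardiness 0
J4: 21→33, due 36, tardiness 0
J1: 33→46, due 28, tardiness 18
Sum = 0+0+0+0+18 = 18.
FIFO (arrival order): J1 J2 J3 J4 J5.
J1: 0→13, due 28, tardiness 0
J2: 13→17, due 21, tardiness 0
J3: 17→26, due 34, tardiness 0
J4: 26→38, due 36, tardiness 2
J5: 38→46, due 33, tardiness 13
Sum = 0+0+0+2+13 = 15.
EDD 10, LPT 34, SPT 18, FIFO 15 → minimum 10.

10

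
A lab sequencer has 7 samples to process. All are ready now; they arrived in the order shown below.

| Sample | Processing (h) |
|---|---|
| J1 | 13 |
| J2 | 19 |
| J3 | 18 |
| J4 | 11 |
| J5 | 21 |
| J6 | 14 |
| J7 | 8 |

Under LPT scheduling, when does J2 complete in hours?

LPT (decreasing processing time): J5 J2 J3 J6 J1 J4 J7.
J5: 0→21
J2: 21→40

40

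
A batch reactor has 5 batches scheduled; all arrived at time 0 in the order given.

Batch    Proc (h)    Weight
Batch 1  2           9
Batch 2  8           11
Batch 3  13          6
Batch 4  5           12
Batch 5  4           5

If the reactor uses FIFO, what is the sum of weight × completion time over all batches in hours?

762

FIFO (arrival order): Batch 1 Batch 2 Batch 3 Batch 4 Batch 5.
Batch 1: finishes 2, weight 9, w·C = 18
Batch 2: finishes 10, weight 11, w·C = 110
Batch 3: finishes 23, weight 6, w·C = 138
Batch 4: finishes 28, weight 12, w·C = 336
Batch 5: finishes 32, weight 5, w·C = 160
Sum = 18+110+138+336+160 = 762.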